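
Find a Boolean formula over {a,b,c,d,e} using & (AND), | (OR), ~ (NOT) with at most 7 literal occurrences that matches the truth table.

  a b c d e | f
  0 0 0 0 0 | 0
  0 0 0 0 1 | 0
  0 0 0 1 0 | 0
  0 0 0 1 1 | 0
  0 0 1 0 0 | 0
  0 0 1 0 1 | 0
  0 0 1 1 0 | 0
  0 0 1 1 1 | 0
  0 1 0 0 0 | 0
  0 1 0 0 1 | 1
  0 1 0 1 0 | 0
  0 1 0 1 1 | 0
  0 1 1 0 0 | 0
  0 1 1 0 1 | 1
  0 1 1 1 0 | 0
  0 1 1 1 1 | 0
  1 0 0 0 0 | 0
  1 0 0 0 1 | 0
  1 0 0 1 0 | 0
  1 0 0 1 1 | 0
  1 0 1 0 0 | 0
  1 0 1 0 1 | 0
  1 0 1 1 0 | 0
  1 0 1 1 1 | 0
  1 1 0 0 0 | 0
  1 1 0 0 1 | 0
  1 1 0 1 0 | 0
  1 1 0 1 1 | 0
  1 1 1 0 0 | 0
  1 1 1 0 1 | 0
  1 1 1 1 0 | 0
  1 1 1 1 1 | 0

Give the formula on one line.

((~a & ((c | b) & ~d)) & (b & e))

  ~a = 11111111111111110000000000000000
  (c | b) = 00001111111111110000111111111111
  ~d = 11001100110011001100110011001100
  ((c | b) & ~d) = 00001100110011000000110011001100
  (~a & ((c | b) & ~d)) = 00001100110011000000000000000000
  (b & e) = 00000000010101010000000001010101
  ((~a & ((c | b) & ~d)) & (b & e)) = 00000000010001000000000000000000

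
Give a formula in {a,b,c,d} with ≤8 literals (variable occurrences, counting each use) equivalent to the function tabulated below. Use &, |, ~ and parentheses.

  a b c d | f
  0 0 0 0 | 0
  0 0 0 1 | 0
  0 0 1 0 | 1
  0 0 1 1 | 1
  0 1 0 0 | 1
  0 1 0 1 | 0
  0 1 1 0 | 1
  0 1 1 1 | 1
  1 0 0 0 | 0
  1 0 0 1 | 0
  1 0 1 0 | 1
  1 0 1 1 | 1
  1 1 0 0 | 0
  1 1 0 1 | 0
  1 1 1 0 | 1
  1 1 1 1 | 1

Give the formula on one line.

  ~a = 1111111100000000
  (~a & b) = 0000111100000000
  (c & (~a & b)) = 0000001100000000
  ~d = 1010101010101010
  ((c & (~a & b)) | ~d) = 1010101110101010
  (d | b) = 0101111101011111
  (~a & (d | b)) = 0101111100000000
  (((c & (~a & b)) | ~d) & (~a & (d | b))) = 0000101100000000
  (c | (((c & (~a & b)) | ~d) & (~a & (d | b)))) = 0011101100110011

(c | (((c & (~a & b)) | ~d) & (~a & (d | b))))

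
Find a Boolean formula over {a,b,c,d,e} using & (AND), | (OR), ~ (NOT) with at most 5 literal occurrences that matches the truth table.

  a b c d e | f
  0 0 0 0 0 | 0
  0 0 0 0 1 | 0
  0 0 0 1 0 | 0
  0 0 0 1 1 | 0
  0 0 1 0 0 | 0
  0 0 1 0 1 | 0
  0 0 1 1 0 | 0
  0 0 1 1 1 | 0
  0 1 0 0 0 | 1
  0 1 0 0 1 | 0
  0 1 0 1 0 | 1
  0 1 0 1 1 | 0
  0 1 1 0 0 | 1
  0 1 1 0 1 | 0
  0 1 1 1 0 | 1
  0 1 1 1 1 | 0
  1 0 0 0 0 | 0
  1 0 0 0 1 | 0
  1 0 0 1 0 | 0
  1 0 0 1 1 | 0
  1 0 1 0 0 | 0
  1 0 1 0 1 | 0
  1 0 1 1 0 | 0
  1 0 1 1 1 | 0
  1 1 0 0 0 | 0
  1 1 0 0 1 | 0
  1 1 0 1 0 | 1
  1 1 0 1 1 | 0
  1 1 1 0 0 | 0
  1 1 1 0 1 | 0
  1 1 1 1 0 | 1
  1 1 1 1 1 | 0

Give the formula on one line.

  ~e = 10101010101010101010101010101010
  (b & ~e) = 00000000101010100000000010101010
  ~a = 11111111111111110000000000000000
  (d | ~a) = 11111111111111110011001100110011
  ((b & ~e) & (d | ~a)) = 00000000101010100000000000100010

((b & ~e) & (d | ~a))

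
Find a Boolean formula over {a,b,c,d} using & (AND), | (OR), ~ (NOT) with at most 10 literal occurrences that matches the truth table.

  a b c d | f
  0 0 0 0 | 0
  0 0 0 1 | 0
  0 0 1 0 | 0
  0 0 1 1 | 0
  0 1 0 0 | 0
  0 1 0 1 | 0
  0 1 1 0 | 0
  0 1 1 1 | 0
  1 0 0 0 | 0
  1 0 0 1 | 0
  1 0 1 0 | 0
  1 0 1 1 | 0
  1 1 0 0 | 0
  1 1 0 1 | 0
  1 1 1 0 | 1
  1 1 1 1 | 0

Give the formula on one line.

(((c & a) & (~c | (b | d))) & ((c | (~a & d)) & ~d))

  (c & a) = 0000000000110011
  ~c = 1100110011001100
  (b | d) = 0101111101011111
  (~c | (b | d)) = 1101111111011111
  ((c & a) & (~c | (b | d))) = 0000000000010011
  ~a = 1111111100000000
  (~a & d) = 0101010100000000
  (c | (~a & d)) = 0111011100110011
  ~d = 1010101010101010
  ((c | (~a & d)) & ~d) = 0010001000100010
  (((c & a) & (~c | (b | d))) & ((c | (~a & d)) & ~d)) = 0000000000000010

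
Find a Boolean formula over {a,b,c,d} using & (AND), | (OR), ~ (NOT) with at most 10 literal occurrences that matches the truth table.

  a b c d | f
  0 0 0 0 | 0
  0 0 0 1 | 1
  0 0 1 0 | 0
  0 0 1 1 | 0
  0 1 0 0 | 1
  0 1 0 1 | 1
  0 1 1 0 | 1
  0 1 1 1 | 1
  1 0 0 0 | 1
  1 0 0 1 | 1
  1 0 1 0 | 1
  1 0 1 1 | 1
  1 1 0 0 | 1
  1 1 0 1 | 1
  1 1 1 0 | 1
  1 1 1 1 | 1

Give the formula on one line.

  ~c = 1100110011001100
  (~c & d) = 0100010001000100
  (d & a) = 0000000001010101
  (b & (d & a)) = 0000000000000101
  ((~c & d) | (b & (d & a))) = 0100010001000101
  (a | b) = 0000111111111111
  (((~c & d) | (b & (d & a))) | (a | b)) = 0100111111111111

(((~c & d) | (b & (d & a))) | (a | b))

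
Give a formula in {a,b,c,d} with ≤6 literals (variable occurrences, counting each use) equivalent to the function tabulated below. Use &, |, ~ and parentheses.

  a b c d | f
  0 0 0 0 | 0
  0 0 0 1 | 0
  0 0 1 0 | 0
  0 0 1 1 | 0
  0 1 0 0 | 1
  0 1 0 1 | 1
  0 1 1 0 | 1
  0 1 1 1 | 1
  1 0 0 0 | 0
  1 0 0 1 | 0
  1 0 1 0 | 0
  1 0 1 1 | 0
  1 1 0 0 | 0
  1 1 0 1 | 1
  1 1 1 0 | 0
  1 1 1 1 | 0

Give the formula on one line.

((~c & ((b & d) | c)) | (b & ~a))

  ~c = 1100110011001100
  (b & d) = 0000010100000101
  ((b & d) | c) = 0011011100110111
  (~c & ((b & d) | c)) = 0000010000000100
  ~a = 1111111100000000
  (b & ~a) = 0000111100000000
  ((~c & ((b & d) | c)) | (b & ~a)) = 0000111100000100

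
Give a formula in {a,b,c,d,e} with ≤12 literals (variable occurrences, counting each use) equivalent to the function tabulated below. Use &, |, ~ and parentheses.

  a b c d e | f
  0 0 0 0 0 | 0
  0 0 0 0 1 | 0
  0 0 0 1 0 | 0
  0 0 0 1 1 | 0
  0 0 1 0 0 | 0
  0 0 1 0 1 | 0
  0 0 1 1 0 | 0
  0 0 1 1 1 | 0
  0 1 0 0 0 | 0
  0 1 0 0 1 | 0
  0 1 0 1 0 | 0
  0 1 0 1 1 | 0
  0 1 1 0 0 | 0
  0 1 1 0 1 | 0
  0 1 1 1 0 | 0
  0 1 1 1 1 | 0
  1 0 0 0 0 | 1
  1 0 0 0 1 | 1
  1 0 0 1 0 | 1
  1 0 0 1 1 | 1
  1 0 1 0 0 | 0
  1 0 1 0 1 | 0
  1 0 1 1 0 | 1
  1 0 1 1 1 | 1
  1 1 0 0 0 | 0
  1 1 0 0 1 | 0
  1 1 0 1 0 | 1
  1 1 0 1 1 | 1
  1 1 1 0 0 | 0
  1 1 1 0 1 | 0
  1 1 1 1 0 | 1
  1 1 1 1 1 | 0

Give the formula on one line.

(((a & ~c) | ((a & d) & c)) & (((~e | ~c) & d) | ~b))

  ~c = 11110000111100001111000011110000
  (a & ~c) = 00000000000000001111000011110000
  (a & d) = 00000000000000000011001100110011
  ((a & d) & c) = 00000000000000000000001100000011
  ((a & ~c) | ((a & d) & c)) = 00000000000000001111001111110011
  ~e = 10101010101010101010101010101010
  (~e | ~c) = 11111010111110101111101011111010
  ((~e | ~c) & d) = 00110010001100100011001000110010
  ~b = 11111111000000001111111100000000
  (((~e | ~c) & d) | ~b) = 11111111001100101111111100110010
  (((a & ~c) | ((a & d) & c)) & (((~e | ~c) & d) | ~b)) = 00000000000000001111001100110010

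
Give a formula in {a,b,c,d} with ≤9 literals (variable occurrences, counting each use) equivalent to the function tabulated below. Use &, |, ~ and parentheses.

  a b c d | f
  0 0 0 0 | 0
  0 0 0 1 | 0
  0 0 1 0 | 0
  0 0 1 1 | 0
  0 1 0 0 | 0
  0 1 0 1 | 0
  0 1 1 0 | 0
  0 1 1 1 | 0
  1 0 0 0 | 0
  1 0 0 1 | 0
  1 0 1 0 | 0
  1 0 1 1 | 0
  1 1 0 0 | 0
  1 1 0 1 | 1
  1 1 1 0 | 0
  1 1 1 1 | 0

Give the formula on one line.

  ~c = 1100110011001100
  ~a = 1111111100000000
  (b | ~a) = 1111111100001111
  ((b | ~a) & a) = 0000000000001111
  (~c & ((b | ~a) & a)) = 0000000000001100
  (~c & d) = 0100010001000100
  ~d = 1010101010101010
  (~d & ~a) = 1010101000000000
  ((~c & d) | (~d & ~a)) = 1110111001000100
  (c | ((~c & d) | (~d & ~a))) = 1111111101110111
  ((~c & ((b | ~a) & a)) & (c | ((~c & d) | (~d & ~a)))) = 0000000000000100

((~c & ((b | ~a) & a)) & (c | ((~c & d) | (~d & ~a))))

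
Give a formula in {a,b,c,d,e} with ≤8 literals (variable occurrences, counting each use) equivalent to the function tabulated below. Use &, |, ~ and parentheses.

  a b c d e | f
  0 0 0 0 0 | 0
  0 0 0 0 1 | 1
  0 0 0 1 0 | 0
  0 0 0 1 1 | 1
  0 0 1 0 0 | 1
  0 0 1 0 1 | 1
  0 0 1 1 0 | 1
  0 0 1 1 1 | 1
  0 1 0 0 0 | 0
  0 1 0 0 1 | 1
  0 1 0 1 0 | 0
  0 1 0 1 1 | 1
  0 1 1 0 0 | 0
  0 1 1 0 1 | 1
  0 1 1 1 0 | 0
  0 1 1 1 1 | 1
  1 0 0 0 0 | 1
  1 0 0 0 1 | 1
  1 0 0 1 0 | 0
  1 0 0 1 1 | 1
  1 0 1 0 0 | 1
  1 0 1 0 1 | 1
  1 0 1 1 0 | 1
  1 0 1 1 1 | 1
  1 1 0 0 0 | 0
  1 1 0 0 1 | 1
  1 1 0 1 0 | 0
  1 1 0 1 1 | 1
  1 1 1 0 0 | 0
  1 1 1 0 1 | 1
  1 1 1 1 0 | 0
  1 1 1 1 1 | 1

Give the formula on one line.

  ~a = 11111111111111110000000000000000
  (e & ~a) = 01010101010101010000000000000000
  ~d = 11001100110011001100110011001100
  (a & ~d) = 00000000000000001100110011001100
  (c | (a & ~d)) = 00001111000011111100111111001111
  ~b = 11111111000000001111111100000000
  ((c | (a & ~d)) & ~b) = 00001111000000001100111100000000
  ((e & ~a) | ((c | (a & ~d)) & ~b)) = 01011111010101011100111100000000
  (e | ((e & ~a) | ((c | (a & ~d)) & ~b))) = 01011111010101011101111101010101

(e | ((e & ~a) | ((c | (a & ~d)) & ~b)))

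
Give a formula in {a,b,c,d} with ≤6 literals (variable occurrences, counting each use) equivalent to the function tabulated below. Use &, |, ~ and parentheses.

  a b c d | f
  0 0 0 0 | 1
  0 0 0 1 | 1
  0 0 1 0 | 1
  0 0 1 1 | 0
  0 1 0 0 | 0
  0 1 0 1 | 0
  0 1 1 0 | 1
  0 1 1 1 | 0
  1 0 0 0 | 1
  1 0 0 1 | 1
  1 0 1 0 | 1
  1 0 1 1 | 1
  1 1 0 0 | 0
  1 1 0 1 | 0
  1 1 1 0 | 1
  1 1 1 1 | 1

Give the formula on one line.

((~b | c) & ((~c | ~d) | (a & d)))

  ~b = 1111000011110000
  (~b | c) = 1111001111110011
  ~c = 1100110011001100
  ~d = 1010101010101010
  (~c | ~d) = 1110111011101110
  (a & d) = 0000000001010101
  ((~c | ~d) | (a & d)) = 1110111011111111
  ((~b | c) & ((~c | ~d) | (a & d))) = 1110001011110011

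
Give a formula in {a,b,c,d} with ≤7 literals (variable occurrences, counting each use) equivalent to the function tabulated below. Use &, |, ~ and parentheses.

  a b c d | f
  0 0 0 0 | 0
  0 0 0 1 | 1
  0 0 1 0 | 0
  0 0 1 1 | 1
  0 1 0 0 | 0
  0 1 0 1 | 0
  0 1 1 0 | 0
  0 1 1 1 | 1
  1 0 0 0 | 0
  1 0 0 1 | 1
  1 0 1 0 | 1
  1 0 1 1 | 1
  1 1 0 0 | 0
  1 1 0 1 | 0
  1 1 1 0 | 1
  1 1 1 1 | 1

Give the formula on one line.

((d | a) & ((d | (b | c)) & (c | ~b)))

  (d | a) = 0101010111111111
  (b | c) = 0011111100111111
  (d | (b | c)) = 0111111101111111
  ~b = 1111000011110000
  (c | ~b) = 1111001111110011
  ((d | (b | c)) & (c | ~b)) = 0111001101110011
  ((d | a) & ((d | (b | c)) & (c | ~b))) = 0101000101110011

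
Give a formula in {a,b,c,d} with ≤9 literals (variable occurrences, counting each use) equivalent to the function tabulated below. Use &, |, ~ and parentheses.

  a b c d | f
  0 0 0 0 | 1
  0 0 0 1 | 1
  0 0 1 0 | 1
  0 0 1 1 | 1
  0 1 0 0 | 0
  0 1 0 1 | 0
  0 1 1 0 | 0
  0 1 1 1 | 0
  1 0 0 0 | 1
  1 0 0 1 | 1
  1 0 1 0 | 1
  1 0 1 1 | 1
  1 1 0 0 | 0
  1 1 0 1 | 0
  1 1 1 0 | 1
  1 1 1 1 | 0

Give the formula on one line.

  ~c = 1100110011001100
  (b | ~c) = 1100111111001111
  ((b | ~c) & a) = 0000000011001111
  (((b | ~c) & a) | ~c) = 1100110011001111
  ~d = 1010101010101010
  (~c | ~d) = 1110111011101110
  (c & a) = 0000000000110011
  ((~c | ~d) & (c & a)) = 0000000000100010
  ((((b | ~c) & a) | ~c) & ((~c | ~d) & (c & a))) = 0000000000000010
  ~b = 1111000011110000
  (((((b | ~c) & a) | ~c) & ((~c | ~d) & (c & a))) | ~b) = 1111000011110010

(((((b | ~c) & a) | ~c) & ((~c | ~d) & (c & a))) | ~b)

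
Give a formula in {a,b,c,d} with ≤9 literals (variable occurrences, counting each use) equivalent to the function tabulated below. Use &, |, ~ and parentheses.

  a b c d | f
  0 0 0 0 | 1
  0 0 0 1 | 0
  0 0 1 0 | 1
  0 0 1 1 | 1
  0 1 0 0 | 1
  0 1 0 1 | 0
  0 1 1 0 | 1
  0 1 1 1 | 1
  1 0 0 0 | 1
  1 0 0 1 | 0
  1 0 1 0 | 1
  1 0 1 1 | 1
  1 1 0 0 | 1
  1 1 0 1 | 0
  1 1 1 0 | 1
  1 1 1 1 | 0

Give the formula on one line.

(~d | ((~a | (~b & a)) & (d & c)))

  ~d = 1010101010101010
  ~a = 1111111100000000
  ~b = 1111000011110000
  (~b & a) = 0000000011110000
  (~a | (~b & a)) = 1111111111110000
  (d & c) = 0001000100010001
  ((~a | (~b & a)) & (d & c)) = 0001000100010000
  (~d | ((~a | (~b & a)) & (d & c))) = 1011101110111010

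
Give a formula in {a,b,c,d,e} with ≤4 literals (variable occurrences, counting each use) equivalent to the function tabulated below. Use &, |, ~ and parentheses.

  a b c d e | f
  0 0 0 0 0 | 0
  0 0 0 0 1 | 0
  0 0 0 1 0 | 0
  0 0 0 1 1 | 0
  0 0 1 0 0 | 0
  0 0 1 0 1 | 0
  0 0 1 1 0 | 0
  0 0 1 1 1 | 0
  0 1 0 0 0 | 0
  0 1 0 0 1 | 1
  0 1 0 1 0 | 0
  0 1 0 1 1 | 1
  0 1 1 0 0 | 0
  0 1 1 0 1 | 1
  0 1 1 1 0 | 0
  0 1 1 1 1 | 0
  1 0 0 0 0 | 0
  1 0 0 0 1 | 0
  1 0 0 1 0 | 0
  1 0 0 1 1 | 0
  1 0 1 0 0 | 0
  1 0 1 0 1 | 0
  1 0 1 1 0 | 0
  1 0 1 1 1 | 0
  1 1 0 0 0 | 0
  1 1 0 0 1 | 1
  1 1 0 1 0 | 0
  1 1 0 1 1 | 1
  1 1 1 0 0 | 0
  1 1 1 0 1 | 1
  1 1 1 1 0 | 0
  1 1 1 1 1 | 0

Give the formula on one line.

((b & e) & (~c | ~d))

  (b & e) = 00000000010101010000000001010101
  ~c = 11110000111100001111000011110000
  ~d = 11001100110011001100110011001100
  (~c | ~d) = 11111100111111001111110011111100
  ((b & e) & (~c | ~d)) = 00000000010101000000000001010100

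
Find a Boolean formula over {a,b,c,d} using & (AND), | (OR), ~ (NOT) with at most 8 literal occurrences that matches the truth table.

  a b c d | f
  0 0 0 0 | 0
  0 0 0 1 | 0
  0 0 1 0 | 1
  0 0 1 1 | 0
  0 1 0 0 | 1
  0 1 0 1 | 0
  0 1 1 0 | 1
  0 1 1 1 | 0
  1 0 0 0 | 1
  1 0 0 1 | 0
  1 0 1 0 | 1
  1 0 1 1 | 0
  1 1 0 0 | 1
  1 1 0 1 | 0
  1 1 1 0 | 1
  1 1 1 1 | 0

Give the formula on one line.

  ~d = 1010101010101010
  ~c = 1100110011001100
  ~b = 1111000011110000
  (~c & ~b) = 1100000011000000
  ((~c & ~b) & d) = 0100000001000000
  (a | ((~c & ~b) & d)) = 0100000011111111
  (c | b) = 0011111100111111
  ((a | ((~c & ~b) & d)) | (c | b)) = 0111111111111111
  (~d & ((a | ((~c & ~b) & d)) | (c | b))) = 0010101010101010

(~d & ((a | ((~c & ~b) & d)) | (c | b)))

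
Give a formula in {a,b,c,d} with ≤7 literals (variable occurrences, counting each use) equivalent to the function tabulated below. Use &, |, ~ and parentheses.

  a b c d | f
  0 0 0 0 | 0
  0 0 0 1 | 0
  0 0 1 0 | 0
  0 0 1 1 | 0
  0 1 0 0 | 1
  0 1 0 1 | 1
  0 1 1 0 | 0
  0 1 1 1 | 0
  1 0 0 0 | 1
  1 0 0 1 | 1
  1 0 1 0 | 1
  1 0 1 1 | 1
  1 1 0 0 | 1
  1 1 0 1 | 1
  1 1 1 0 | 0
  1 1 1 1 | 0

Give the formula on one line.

  (b | a) = 0000111111111111
  ~c = 1100110011001100
  ~b = 1111000011110000
  (~c | ~b) = 1111110011111100
  ((b | a) & (~c | ~b)) = 0000110011111100

((b | a) & (~c | ~b))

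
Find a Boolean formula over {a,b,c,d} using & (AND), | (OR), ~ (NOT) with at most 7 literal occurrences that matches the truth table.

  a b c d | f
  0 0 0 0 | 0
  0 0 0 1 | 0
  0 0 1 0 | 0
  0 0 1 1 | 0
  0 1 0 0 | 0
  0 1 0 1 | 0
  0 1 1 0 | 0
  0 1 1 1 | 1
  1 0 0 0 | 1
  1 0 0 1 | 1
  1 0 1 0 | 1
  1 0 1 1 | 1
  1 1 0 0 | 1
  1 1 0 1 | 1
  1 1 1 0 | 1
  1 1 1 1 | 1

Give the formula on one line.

(((a | b) | ~d) & (a | (c & (~a & d))))

  (a | b) = 0000111111111111
  ~d = 1010101010101010
  ((a | b) | ~d) = 1010111111111111
  ~a = 1111111100000000
  (~a & d) = 0101010100000000
  (c & (~a & d)) = 0001000100000000
  (a | (c & (~a & d))) = 0001000111111111
  (((a | b) | ~d) & (a | (c & (~a & d)))) = 0000000111111111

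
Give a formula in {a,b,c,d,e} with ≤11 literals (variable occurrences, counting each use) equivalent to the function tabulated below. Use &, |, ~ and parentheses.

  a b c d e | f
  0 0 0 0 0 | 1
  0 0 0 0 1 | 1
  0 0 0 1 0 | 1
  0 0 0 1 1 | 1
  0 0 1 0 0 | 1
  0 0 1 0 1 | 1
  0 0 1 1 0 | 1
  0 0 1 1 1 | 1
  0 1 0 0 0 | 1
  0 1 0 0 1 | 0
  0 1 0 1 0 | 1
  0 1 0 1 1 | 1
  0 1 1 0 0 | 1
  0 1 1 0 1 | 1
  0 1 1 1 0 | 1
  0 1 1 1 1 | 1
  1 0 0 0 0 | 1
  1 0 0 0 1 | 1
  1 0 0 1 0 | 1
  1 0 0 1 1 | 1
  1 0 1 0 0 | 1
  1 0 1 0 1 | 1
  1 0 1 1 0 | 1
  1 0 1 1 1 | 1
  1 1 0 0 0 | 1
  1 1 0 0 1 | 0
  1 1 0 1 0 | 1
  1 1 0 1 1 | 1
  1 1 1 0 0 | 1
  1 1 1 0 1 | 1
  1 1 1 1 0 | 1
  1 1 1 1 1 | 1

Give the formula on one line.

(((d & e) | ((((e & b) | a) & ~e) | c)) | (~e | ~b))

  (d & e) = 00010001000100010001000100010001
  (e & b) = 00000000010101010000000001010101
  ((e & b) | a) = 00000000010101011111111111111111
  ~e = 10101010101010101010101010101010
  (((e & b) | a) & ~e) = 00000000000000001010101010101010
  ((((e & b) | a) & ~e) | c) = 00001111000011111010111110101111
  ((d & e) | ((((e & b) | a) & ~e) | c)) = 00011111000111111011111110111111
  ~b = 11111111000000001111111100000000
  (~e | ~b) = 11111111101010101111111110101010
  (((d & e) | ((((e & b) | a) & ~e) | c)) | (~e | ~b)) = 11111111101111111111111110111111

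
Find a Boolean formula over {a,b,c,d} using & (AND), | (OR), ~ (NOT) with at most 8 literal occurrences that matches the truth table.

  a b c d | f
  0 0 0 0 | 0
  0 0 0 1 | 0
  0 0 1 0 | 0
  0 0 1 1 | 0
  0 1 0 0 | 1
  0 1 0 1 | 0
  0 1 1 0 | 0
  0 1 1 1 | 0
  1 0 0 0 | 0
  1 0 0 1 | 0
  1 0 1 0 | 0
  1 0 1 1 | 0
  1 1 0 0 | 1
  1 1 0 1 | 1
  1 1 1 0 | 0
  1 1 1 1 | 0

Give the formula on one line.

  ~d = 1010101010101010
  (a | ~d) = 1010101011111111
  ~b = 1111000011110000
  ((a | ~d) | ~b) = 1111101011111111
  ~c = 1100110011001100
  (b & ~c) = 0000110000001100
  (((a | ~d) | ~b) & (b & ~c)) = 0000100000001100

(((a | ~d) | ~b) & (b & ~c))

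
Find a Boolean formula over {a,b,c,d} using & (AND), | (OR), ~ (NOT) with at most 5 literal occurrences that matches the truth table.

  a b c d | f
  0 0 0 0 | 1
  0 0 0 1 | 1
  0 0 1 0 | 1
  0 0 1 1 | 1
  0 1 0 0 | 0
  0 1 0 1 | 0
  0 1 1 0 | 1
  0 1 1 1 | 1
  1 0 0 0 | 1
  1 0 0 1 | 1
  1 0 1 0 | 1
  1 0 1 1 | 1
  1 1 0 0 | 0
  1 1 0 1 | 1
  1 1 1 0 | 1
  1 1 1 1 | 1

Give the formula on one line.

  ~b = 1111000011110000
  (a & b) = 0000000000001111
  ((a & b) & d) = 0000000000000101
  (c | ((a & b) & d)) = 0011001100110111
  (~b | (c | ((a & b) & d))) = 1111001111110111

(~b | (c | ((a & b) & d)))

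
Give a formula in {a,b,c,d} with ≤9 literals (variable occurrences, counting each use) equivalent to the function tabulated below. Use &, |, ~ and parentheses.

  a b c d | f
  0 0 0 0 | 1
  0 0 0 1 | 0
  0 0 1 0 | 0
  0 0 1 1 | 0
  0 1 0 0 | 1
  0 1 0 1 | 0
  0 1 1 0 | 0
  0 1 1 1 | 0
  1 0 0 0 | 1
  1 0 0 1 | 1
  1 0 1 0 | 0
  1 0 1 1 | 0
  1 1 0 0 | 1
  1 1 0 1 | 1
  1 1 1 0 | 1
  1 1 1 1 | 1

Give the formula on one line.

  ~d = 1010101010101010
  ~c = 1100110011001100
  (~d & ~c) = 1000100010001000
  (a | (~d & ~c)) = 1000100011111111
  ~b = 1111000011110000
  ~a = 1111111100000000
  (~b & ~a) = 1111000000000000
  (a & b) = 0000000000001111
  ((a & b) & c) = 0000000000000011
  (~c | ((a & b) & c)) = 1100110011001111
  ((~b & ~a) | (~c | ((a & b) & c))) = 1111110011001111
  ((a | (~d & ~c)) & ((~b & ~a) | (~c | ((a & b) & c)))) = 1000100011001111

((a | (~d & ~c)) & ((~b & ~a) | (~c | ((a & b) & c))))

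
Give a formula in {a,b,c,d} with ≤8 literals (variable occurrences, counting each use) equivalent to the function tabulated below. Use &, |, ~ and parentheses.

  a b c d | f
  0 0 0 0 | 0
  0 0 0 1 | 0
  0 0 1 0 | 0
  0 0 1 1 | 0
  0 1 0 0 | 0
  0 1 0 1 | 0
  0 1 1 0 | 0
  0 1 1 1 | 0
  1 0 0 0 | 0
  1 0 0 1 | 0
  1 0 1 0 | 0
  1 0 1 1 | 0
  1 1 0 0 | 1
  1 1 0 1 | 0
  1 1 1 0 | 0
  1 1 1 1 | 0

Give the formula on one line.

((d | a) & (~d & (b & ~c)))

  (d | a) = 0101010111111111
  ~d = 1010101010101010
  ~c = 1100110011001100
  (b & ~c) = 0000110000001100
  (~d & (b & ~c)) = 0000100000001000
  ((d | a) & (~d & (b & ~c))) = 0000000000001000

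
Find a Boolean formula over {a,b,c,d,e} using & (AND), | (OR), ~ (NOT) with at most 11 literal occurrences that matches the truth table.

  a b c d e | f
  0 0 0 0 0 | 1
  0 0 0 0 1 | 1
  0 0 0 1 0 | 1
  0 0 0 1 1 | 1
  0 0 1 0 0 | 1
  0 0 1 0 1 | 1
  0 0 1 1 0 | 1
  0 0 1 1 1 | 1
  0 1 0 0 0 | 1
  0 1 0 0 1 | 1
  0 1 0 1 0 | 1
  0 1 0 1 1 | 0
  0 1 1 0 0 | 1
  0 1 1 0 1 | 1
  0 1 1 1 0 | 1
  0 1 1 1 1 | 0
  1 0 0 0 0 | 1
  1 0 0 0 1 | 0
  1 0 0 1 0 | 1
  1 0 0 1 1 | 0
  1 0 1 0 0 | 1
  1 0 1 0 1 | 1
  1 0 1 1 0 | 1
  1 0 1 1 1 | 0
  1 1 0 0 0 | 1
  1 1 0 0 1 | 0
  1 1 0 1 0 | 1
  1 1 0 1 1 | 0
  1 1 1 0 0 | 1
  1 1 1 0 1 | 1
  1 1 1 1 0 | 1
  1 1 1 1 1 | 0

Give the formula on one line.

(((~d | ~c) & c) | (((b & ~e) | ((~b | ~d) & ~a)) | ~e))

  ~d = 11001100110011001100110011001100
  ~c = 11110000111100001111000011110000
  (~d | ~c) = 11111100111111001111110011111100
  ((~d | ~c) & c) = 00001100000011000000110000001100
  ~e = 10101010101010101010101010101010
  (b & ~e) = 00000000101010100000000010101010
  ~b = 11111111000000001111111100000000
  (~b | ~d) = 11111111110011001111111111001100
  ~a = 11111111111111110000000000000000
  ((~b | ~d) & ~a) = 11111111110011000000000000000000
  ((b & ~e) | ((~b | ~d) & ~a)) = 11111111111011100000000010101010
  (((b & ~e) | ((~b | ~d) & ~a)) | ~e) = 11111111111011101010101010101010
  (((~d | ~c) & c) | (((b & ~e) | ((~b | ~d) & ~a)) | ~e)) = 11111111111011101010111010101110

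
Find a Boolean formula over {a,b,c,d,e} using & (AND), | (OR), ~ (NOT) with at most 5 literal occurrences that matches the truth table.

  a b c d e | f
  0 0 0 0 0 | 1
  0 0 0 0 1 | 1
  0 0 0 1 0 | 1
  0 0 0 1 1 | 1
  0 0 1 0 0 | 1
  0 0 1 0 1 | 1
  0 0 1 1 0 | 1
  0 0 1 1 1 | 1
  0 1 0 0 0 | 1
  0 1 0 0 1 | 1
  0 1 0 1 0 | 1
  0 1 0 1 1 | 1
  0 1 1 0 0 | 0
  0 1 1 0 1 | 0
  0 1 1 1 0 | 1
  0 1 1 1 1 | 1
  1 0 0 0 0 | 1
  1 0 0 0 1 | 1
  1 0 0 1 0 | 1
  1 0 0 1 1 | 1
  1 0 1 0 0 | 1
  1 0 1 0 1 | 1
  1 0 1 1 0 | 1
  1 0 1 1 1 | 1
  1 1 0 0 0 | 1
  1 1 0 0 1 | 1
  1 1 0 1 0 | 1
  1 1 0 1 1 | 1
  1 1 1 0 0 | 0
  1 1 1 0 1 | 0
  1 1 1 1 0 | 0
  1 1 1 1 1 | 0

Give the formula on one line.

  ~b = 11111111000000001111111100000000
  ~c = 11110000111100001111000011110000
  ~a = 11111111111111110000000000000000
  (c & ~a) = 00001111000011110000000000000000
  (d & (c & ~a)) = 00000011000000110000000000000000
  (~c | (d & (c & ~a))) = 11110011111100111111000011110000
  (~b | (~c | (d & (c & ~a)))) = 11111111111100111111111111110000

(~b | (~c | (d & (c & ~a))))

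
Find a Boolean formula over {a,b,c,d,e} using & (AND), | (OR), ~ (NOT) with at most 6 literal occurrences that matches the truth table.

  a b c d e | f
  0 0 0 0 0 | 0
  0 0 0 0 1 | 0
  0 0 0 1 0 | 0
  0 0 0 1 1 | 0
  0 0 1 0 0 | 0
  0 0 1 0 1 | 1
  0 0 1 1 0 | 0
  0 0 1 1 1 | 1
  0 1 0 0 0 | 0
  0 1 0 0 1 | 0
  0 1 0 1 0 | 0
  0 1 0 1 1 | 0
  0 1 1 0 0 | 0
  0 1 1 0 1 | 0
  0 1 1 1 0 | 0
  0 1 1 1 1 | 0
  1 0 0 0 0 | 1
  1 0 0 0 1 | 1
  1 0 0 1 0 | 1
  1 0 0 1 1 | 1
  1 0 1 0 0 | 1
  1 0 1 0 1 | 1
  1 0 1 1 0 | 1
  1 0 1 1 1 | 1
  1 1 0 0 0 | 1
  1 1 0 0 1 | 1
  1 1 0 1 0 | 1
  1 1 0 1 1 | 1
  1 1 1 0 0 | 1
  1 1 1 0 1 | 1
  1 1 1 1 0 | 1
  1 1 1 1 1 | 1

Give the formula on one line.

(a | ((~b | a) & (e & c)))

  ~b = 11111111000000001111111100000000
  (~b | a) = 11111111000000001111111111111111
  (e & c) = 00000101000001010000010100000101
  ((~b | a) & (e & c)) = 00000101000000000000010100000101
  (a | ((~b | a) & (e & c))) = 00000101000000001111111111111111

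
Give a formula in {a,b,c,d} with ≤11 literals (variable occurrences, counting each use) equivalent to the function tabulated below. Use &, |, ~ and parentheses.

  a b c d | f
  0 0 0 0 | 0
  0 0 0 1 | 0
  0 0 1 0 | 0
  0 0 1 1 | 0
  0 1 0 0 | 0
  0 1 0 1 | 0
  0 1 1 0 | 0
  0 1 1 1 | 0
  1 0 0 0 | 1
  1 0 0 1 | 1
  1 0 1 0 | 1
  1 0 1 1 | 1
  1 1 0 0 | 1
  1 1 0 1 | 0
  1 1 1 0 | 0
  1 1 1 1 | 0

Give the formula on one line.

(a & (((((a & c) | d) | b) & (~a | ~b)) | (~c & ~d)))

  (a & c) = 0000000000110011
  ((a & c) | d) = 0101010101110111
  (((a & c) | d) | b) = 0101111101111111
  ~a = 1111111100000000
  ~b = 1111000011110000
  (~a | ~b) = 1111111111110000
  ((((a & c) | d) | b) & (~a | ~b)) = 0101111101110000
  ~c = 1100110011001100
  ~d = 1010101010101010
  (~c & ~d) = 1000100010001000
  (((((a & c) | d) | b) & (~a | ~b)) | (~c & ~d)) = 1101111111111000
  (a & (((((a & c) | d) | b) & (~a | ~b)) | (~c & ~d))) = 0000000011111000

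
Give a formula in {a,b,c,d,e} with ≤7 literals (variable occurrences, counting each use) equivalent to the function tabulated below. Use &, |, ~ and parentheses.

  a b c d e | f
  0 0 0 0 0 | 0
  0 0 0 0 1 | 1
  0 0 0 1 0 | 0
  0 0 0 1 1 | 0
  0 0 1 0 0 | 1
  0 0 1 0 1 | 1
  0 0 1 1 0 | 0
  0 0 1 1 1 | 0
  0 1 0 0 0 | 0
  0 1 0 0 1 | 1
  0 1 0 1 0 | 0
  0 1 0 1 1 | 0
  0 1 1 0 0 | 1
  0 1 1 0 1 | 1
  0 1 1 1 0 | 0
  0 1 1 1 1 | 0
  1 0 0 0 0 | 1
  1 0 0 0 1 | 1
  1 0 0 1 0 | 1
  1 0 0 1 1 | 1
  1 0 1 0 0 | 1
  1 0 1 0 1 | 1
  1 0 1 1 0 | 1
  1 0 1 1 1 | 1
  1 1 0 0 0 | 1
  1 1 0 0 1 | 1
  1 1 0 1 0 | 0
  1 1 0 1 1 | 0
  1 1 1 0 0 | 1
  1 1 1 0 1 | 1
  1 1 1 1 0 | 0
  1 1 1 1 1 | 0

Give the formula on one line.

  (e | c) = 01011111010111110101111101011111
  ((e | c) | a) = 01011111010111111111111111111111
  ~d = 11001100110011001100110011001100
  ~b = 11111111000000001111111100000000
  (~b & a) = 00000000000000001111111100000000
  (~d | (~b & a)) = 11001100110011001111111111001100
  (((e | c) | a) & (~d | (~b & a))) = 01001100010011001111111111001100

(((e | c) | a) & (~d | (~b & a)))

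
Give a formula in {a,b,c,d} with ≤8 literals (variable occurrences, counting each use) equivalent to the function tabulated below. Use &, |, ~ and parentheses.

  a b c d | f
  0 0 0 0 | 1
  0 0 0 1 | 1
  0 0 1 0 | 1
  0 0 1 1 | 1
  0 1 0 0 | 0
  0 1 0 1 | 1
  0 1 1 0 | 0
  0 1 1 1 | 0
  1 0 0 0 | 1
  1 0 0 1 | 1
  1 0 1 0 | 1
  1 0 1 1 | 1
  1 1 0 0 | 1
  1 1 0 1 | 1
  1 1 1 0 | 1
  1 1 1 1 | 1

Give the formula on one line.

  ~c = 1100110011001100
  (b & ~c) = 0000110000001100
  ~b = 1111000011110000
  (~b & ~c) = 1100000011000000
  ((~b & ~c) | d) = 1101010111010101
  ((b & ~c) & ((~b & ~c) | d)) = 0000010000000100
  (~b | a) = 1111000011111111
  (((b & ~c) & ((~b & ~c) | d)) | (~b | a)) = 1111010011111111

(((b & ~c) & ((~b & ~c) | d)) | (~b | a))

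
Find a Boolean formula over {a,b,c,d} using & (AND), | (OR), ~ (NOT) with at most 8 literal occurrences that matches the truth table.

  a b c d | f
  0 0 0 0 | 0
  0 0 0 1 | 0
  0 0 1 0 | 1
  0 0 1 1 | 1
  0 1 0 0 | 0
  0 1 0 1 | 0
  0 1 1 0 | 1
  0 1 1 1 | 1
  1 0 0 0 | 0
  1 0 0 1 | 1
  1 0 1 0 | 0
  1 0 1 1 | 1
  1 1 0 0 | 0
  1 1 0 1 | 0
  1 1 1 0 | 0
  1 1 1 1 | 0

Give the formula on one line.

((~a & c) | ((~b | ~a) & (a & d)))

  ~a = 1111111100000000
  (~a & c) = 0011001100000000
  ~b = 1111000011110000
  (~b | ~a) = 1111111111110000
  (a & d) = 0000000001010101
  ((~b | ~a) & (a & d)) = 0000000001010000
  ((~a & c) | ((~b | ~a) & (a & d))) = 0011001101010000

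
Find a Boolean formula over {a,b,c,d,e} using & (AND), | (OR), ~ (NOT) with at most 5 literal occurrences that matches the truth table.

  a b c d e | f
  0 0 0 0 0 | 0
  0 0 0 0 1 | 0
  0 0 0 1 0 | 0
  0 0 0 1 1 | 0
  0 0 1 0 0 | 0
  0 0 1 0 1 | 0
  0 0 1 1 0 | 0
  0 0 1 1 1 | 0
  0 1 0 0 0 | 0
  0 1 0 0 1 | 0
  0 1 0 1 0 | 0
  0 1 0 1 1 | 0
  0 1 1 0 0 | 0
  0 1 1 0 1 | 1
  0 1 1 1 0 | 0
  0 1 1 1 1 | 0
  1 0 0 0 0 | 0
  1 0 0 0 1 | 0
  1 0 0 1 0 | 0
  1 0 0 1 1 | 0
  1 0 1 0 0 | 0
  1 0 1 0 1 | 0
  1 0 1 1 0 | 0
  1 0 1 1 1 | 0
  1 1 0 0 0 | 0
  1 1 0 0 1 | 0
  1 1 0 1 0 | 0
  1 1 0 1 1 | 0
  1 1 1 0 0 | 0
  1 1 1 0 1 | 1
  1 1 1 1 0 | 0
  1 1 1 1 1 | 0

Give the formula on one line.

((c & ~d) & (b & (e | ~b)))

  ~d = 11001100110011001100110011001100
  (c & ~d) = 00001100000011000000110000001100
  ~b = 11111111000000001111111100000000
  (e | ~b) = 11111111010101011111111101010101
  (b & (e | ~b)) = 00000000010101010000000001010101
  ((c & ~d) & (b & (e | ~b))) = 00000000000001000000000000000100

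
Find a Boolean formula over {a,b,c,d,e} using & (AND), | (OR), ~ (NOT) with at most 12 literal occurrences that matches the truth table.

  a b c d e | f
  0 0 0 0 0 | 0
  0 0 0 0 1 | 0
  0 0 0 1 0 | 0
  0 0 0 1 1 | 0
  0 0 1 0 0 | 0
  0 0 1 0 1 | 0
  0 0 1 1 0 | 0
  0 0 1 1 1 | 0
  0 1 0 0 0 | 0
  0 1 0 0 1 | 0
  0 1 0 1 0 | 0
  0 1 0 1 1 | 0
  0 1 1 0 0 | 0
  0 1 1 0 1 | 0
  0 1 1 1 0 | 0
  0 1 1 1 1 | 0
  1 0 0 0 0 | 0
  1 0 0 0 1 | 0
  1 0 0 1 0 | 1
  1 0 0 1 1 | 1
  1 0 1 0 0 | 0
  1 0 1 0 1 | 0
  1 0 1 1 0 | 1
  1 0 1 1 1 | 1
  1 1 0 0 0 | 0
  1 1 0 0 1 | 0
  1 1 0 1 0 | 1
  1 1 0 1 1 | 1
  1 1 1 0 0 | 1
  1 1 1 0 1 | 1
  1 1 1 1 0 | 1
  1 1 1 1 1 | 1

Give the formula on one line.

  (a & d) = 00000000000000000011001100110011
  (b & c) = 00000000000011110000000000001111
  ((a & d) | (b & c)) = 00000000000011110011001100111111
  ~d = 11001100110011001100110011001100
  (~d & e) = 01000100010001000100010001000100
  ((~d & e) | b) = 01000100111111110100010011111111
  (d & ((~d & e) | b)) = 00000000001100110000000000110011
  (((a & d) | (b & c)) | (d & ((~d & e) | b))) = 00000000001111110011001100111111
  ((((a & d) | (b & c)) | (d & ((~d & e) | b))) & a) = 00000000000000000011001100111111

((((a & d) | (b & c)) | (d & ((~d & e) | b))) & a)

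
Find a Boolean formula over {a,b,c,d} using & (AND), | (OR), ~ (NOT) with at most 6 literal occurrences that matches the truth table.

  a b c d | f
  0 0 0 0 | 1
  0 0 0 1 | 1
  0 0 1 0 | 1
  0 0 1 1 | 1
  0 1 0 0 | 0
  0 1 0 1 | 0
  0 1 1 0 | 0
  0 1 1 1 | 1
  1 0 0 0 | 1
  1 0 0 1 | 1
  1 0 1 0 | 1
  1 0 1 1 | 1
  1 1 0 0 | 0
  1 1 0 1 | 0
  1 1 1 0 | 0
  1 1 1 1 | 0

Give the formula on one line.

(((d & c) & ~a) | ~b)

  (d & c) = 0001000100010001
  ~a = 1111111100000000
  ((d & c) & ~a) = 0001000100000000
  ~b = 1111000011110000
  (((d & c) & ~a) | ~b) = 1111000111110000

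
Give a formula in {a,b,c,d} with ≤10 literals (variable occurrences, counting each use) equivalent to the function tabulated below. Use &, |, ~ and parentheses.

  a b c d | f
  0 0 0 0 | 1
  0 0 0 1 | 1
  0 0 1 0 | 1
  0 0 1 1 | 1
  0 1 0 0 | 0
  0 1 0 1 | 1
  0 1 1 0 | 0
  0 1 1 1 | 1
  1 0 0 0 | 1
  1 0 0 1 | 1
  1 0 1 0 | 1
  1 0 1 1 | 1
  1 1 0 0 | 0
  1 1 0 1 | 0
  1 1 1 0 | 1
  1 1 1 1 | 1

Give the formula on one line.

  ~a = 1111111100000000
  (~a & d) = 0101010100000000
  ~b = 1111000011110000
  ((~a & d) | ~b) = 1111010111110000
  ~d = 1010101010101010
  (b | ~d) = 1010111110101111
  (a & c) = 0000000000110011
  ((b | ~d) & (a & c)) = 0000000000100011
  (((~a & d) | ~b) | ((b | ~d) & (a & c))) = 1111010111110011

(((~a & d) | ~b) | ((b | ~d) & (a & c)))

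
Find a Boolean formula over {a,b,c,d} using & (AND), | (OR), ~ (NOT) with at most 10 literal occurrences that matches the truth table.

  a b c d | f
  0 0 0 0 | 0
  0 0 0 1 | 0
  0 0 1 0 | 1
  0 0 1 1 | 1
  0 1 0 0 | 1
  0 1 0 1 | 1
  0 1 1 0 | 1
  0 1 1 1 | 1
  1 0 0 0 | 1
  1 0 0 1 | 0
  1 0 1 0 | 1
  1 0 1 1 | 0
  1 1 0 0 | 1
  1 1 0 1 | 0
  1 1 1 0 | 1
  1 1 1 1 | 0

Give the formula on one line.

  ~a = 1111111100000000
  (c | a) = 0011001111111111
  (~a & (c | a)) = 0011001100000000
  (a | b) = 0000111111111111
  ~d = 1010101010101010
  (~a | ~d) = 1111111110101010
  ((a | b) & (~a | ~d)) = 0000111110101010
  ((~a & (c | a)) | ((a | b) & (~a | ~d))) = 0011111110101010

((~a & (c | a)) | ((a | b) & (~a | ~d)))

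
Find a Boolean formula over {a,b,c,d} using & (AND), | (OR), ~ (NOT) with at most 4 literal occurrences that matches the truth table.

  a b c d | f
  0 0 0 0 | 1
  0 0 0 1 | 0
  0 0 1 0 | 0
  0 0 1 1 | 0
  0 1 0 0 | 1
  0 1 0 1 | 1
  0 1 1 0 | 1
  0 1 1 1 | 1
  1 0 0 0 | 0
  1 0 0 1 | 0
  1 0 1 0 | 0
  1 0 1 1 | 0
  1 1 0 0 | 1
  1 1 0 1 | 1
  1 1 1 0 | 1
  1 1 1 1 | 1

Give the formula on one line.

(b | (~d & (~c & ~a)))

  ~d = 1010101010101010
  ~c = 1100110011001100
  ~a = 1111111100000000
  (~c & ~a) = 1100110000000000
  (~d & (~c & ~a)) = 1000100000000000
  (b | (~d & (~c & ~a))) = 1000111100001111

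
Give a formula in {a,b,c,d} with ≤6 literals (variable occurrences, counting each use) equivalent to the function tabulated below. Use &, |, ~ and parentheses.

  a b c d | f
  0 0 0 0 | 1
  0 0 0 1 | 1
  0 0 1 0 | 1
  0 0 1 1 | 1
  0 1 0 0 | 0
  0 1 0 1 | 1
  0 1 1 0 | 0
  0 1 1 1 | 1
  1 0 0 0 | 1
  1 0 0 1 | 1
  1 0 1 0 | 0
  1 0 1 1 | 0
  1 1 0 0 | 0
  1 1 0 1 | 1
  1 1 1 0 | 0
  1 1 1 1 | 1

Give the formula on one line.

((~a | (~c | b)) & (~b | d))

  ~a = 1111111100000000
  ~c = 1100110011001100
  (~c | b) = 1100111111001111
  (~a | (~c | b)) = 1111111111001111
  ~b = 1111000011110000
  (~b | d) = 1111010111110101
  ((~a | (~c | b)) & (~b | d)) = 1111010111000101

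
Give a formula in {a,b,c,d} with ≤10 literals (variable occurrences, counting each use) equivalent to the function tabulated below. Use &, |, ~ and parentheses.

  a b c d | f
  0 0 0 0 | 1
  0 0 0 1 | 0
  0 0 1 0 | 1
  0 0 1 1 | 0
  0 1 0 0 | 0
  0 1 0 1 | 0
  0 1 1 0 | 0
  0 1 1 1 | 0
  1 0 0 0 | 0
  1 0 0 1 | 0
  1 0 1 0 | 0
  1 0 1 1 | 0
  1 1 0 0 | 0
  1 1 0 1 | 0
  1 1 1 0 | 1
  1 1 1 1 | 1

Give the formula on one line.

  ~d = 1010101010101010
  (~d | b) = 1010111110101111
  ~a = 1111111100000000
  (~a | b) = 1111111100001111
  ((~d | b) & (~a | b)) = 1010111100001111
  (c & a) = 0000000000110011
  ~b = 1111000011110000
  ((c & a) | ~b) = 1111000011110011
  (((~d | b) & (~a | b)) & ((c & a) | ~b)) = 1010000000000011

(((~d | b) & (~a | b)) & ((c & a) | ~b))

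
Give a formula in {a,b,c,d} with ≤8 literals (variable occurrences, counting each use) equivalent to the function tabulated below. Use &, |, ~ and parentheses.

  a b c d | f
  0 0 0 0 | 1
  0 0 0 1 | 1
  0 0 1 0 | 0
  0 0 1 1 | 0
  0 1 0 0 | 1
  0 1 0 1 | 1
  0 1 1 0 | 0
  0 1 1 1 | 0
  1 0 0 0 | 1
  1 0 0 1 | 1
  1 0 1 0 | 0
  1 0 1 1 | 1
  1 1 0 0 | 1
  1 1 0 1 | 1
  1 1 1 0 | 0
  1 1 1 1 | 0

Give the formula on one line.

  ~c = 1100110011001100
  ~b = 1111000011110000
  (d & ~b) = 0101000001010000
  (~b | d) = 1111010111110101
  (b | a) = 0000111111111111
  ((~b | d) & (b | a)) = 0000010111110101
  ((d & ~b) & ((~b | d) & (b | a))) = 0000000001010000
  (~c | ((d & ~b) & ((~b | d) & (b | a)))) = 1100110011011100

(~c | ((d & ~b) & ((~b | d) & (b | a))))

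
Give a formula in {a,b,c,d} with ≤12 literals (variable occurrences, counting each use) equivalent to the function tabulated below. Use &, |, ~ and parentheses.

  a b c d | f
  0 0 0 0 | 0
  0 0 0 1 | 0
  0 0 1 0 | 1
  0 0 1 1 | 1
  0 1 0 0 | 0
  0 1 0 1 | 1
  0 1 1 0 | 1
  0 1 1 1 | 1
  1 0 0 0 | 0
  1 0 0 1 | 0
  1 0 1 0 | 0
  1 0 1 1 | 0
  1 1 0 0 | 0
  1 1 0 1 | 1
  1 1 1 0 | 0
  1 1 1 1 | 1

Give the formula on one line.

((c | ((d | (c | a)) & b)) & (~a | (b & (a & d))))

  (c | a) = 0011001111111111
  (d | (c | a)) = 0111011111111111
  ((d | (c | a)) & b) = 0000011100001111
  (c | ((d | (c | a)) & b)) = 0011011100111111
  ~a = 1111111100000000
  (a & d) = 0000000001010101
  (b & (a & d)) = 0000000000000101
  (~a | (b & (a & d))) = 1111111100000101
  ((c | ((d | (c | a)) & b)) & (~a | (b & (a & d)))) = 0011011100000101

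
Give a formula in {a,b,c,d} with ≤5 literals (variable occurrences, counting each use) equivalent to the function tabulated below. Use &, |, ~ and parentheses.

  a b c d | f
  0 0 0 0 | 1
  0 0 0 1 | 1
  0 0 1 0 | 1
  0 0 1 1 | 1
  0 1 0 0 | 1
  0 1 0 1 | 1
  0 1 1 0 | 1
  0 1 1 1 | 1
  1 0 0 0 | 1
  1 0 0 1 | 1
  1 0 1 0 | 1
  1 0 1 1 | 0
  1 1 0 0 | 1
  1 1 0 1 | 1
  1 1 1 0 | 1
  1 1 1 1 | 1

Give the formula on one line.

  ~a = 1111111100000000
  (b | ~a) = 1111111100001111
  ((b | ~a) & d) = 0101010100000101
  ~d = 1010101010101010
  ~c = 1100110011001100
  (~d | ~c) = 1110111011101110
  (((b | ~a) & d) | (~d | ~c)) = 1111111111101111

(((b | ~a) & d) | (~d | ~c))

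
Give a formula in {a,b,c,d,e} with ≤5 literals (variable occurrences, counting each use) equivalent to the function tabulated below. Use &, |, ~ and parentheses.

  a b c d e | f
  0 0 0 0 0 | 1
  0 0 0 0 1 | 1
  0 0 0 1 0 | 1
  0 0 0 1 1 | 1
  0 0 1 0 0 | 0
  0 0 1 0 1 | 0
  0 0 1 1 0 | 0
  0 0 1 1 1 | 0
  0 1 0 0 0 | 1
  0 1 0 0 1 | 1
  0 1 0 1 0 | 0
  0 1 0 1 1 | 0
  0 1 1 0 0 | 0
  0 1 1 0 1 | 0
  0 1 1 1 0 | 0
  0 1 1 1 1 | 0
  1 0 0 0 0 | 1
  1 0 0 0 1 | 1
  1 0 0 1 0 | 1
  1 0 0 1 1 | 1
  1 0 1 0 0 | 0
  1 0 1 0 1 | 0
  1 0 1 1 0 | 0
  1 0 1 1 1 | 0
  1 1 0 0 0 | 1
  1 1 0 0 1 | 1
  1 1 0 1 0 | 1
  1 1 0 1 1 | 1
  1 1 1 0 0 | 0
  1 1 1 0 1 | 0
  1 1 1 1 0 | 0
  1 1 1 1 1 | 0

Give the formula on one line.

(~c & ((~d | ~b) | a))

  ~c = 11110000111100001111000011110000
  ~d = 11001100110011001100110011001100
  ~b = 11111111000000001111111100000000
  (~d | ~b) = 11111111110011001111111111001100
  ((~d | ~b) | a) = 11111111110011001111111111111111
  (~c & ((~d | ~b) | a)) = 11110000110000001111000011110000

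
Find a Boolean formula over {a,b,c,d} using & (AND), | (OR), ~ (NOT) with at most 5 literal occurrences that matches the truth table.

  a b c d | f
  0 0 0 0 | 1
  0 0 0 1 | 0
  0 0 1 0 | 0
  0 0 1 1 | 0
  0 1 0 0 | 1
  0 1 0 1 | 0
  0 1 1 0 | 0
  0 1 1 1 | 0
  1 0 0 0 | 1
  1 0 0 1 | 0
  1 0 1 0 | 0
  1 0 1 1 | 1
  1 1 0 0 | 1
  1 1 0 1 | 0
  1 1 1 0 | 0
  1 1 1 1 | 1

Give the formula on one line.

  (a & d) = 0000000001010101
  ((a & d) & c) = 0000000000010001
  ~c = 1100110011001100
  ~d = 1010101010101010
  (~c & ~d) = 1000100010001000
  (((a & d) & c) | (~c & ~d)) = 1000100010011001

(((a & d) & c) | (~c & ~d))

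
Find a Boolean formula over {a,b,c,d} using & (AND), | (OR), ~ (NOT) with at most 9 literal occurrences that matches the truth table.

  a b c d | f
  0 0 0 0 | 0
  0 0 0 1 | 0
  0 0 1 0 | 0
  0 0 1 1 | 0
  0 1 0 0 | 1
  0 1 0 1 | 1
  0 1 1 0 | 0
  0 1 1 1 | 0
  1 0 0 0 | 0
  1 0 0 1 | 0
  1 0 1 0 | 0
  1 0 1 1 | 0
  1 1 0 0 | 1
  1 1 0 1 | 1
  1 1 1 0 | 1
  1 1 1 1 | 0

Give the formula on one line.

(((c | d) & ((b & ~d) & (a | d))) | (~c & b))

  (c | d) = 0111011101110111
  ~d = 1010101010101010
  (b & ~d) = 0000101000001010
  (a | d) = 0101010111111111
  ((b & ~d) & (a | d)) = 0000000000001010
  ((c | d) & ((b & ~d) & (a | d))) = 0000000000000010
  ~c = 1100110011001100
  (~c & b) = 0000110000001100
  (((c | d) & ((b & ~d) & (a | d))) | (~c & b)) = 0000110000001110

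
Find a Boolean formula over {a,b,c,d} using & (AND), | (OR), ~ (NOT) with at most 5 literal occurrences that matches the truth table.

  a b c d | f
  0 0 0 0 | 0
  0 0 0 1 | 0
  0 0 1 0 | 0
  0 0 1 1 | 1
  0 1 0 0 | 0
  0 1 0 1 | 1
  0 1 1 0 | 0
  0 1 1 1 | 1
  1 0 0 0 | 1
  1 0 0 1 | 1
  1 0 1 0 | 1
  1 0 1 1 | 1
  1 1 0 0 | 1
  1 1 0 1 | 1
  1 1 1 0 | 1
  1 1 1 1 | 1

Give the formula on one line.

  (b & d) = 0000010100000101
  ((b & d) | a) = 0000010111111111
  (c & d) = 0001000100010001
  (((b & d) | a) | (c & d)) = 0001010111111111

(((b & d) | a) | (c & d))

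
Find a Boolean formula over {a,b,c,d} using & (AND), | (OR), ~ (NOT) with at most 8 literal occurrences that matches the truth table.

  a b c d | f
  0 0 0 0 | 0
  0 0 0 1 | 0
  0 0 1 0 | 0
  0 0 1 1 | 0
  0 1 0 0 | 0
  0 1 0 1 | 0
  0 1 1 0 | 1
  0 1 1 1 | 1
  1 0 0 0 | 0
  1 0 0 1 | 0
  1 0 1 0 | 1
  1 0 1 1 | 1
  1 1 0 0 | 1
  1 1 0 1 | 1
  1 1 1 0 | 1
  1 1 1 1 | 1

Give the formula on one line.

  (a & b) = 0000000000001111
  (c | (a & b)) = 0011001100111111
  (b | a) = 0000111111111111
  ((c | (a & b)) & (b | a)) = 0000001100111111

((c | (a & b)) & (b | a))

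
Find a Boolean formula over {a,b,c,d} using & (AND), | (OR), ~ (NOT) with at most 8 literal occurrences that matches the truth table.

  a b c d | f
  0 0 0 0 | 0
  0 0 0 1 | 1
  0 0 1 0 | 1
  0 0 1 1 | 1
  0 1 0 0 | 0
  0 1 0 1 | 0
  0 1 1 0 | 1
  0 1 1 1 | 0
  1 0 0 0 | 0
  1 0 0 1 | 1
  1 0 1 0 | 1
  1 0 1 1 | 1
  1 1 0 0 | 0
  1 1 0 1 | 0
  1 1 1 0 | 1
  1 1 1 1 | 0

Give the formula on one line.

(((~b & d) | c) & (~d | ~b))

  ~b = 1111000011110000
  (~b & d) = 0101000001010000
  ((~b & d) | c) = 0111001101110011
  ~d = 1010101010101010
  (~d | ~b) = 1111101011111010
  (((~b & d) | c) & (~d | ~b)) = 0111001001110010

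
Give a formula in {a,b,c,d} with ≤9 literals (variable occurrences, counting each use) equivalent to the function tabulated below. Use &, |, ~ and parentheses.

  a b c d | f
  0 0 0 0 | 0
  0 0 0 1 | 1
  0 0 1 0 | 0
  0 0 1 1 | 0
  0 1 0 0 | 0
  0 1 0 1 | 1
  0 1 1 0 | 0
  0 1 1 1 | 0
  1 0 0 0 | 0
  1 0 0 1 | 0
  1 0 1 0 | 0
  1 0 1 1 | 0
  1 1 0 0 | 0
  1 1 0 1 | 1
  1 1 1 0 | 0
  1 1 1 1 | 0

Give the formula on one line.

  ~a = 1111111100000000
  ~d = 1010101010101010
  ~b = 1111000011110000
  (~b | a) = 1111000011111111
  (~d | (~b | a)) = 1111101011111111
  (b & (~d | (~b | a))) = 0000101000001111
  (~a | (b & (~d | (~b | a)))) = 1111111100001111
  ~c = 1100110011001100
  (~d | ~c) = 1110111011101110
  ((~a | (b & (~d | (~b | a)))) & (~d | ~c)) = 1110111000001110
  (d & ((~a | (b & (~d | (~b | a)))) & (~d | ~c))) = 0100010000000100

(d & ((~a | (b & (~d | (~b | a)))) & (~d | ~c)))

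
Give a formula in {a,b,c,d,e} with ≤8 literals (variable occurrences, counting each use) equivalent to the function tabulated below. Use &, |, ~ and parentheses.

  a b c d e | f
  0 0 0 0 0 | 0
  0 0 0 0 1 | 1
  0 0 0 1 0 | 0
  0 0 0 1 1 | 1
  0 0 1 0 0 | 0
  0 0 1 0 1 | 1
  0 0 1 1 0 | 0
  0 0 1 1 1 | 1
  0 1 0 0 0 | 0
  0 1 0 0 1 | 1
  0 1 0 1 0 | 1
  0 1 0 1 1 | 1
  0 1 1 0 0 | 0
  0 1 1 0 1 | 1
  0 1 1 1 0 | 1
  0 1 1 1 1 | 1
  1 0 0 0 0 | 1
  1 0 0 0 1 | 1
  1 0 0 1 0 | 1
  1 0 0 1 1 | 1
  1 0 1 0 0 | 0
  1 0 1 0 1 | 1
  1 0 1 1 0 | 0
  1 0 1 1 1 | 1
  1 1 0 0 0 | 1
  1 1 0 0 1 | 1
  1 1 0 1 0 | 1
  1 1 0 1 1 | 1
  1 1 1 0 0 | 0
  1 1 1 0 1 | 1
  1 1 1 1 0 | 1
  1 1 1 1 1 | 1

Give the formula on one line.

  ~a = 11111111111111110000000000000000
  (e & ~a) = 01010101010101010000000000000000
  ~c = 11110000111100001111000011110000
  (~c & a) = 00000000000000001111000011110000
  (b & d) = 00000000001100110000000000110011
  ((~c & a) | (b & d)) = 00000000001100111111000011110011
  ((e & ~a) | ((~c & a) | (b & d))) = 01010101011101111111000011110011
  (c & e) = 00000101000001010000010100000101
  (((e & ~a) | ((~c & a) | (b & d))) | (c & e)) = 01010101011101111111010111110111

(((e & ~a) | ((~c & a) | (b & d))) | (c & e))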